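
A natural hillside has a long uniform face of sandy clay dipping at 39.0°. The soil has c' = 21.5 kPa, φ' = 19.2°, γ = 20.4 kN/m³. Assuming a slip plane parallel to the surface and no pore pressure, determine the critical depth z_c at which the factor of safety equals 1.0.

z_c = 3.78 m

Setting FS = 1.00 in FS = [c' + γz cos²β tanφ'] / [γz sinβ cosβ] and solving for z:
z = c' / [γ cosβ (FS·sinβ − cosβ·tanφ')]
  = 21.5 / [20.4·cos39.0°·(1.00·sin39.0° − cos39.0°·tan19.2°)]
  = 21.5 / [20.4·0.7771·(1.00·0.6293 − 0.7771·0.3482)]
  = 21.5 / 5.6866 = 3.781 m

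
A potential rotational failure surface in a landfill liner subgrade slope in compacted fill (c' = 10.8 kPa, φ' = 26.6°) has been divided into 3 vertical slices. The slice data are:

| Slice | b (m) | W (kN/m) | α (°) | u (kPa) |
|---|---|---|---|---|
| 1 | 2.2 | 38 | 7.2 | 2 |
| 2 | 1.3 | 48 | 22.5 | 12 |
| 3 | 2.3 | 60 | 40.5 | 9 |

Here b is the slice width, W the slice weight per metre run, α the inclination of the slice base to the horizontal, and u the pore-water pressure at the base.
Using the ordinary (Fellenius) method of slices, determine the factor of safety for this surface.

FS = 1.79

Ordinary method of slices: FS = Σ[c'·Δl_i + (W_i cosα_i − u_i·Δl_i)·tanφ'] / Σ W_i sinα_i, with Δl_i = b_i / cosα_i.
Slice 1: Δl = 2.2/cos7.2° = 2.217 m; N'_1 = 38·cos7.2° − 2·2.217 = 33.3; c'Δl = 23.95; W sinα = 4.8
Slice 2: Δl = 1.3/cos22.5° = 1.407 m; N'_2 = 48·cos22.5° − 12·1.407 = 27.5; c'Δl = 15.20; W sinα = 18.4
Slice 3: Δl = 2.3/cos40.5° = 3.025 m; N'_3 = 60·cos40.5° − 9·3.025 = 18.4; c'Δl = 32.67; W sinα = 39.0
Σc'Δl = 71.8 kN/m; ΣN' = 79.1 kN/m; ΣW sinα = 62.1 kN/m
Resisting = 71.8 + 79.1·tan26.6° = 71.8 + 39.6 = 111.4 kN/m
FS = 111.4 / 62.1 = 1.795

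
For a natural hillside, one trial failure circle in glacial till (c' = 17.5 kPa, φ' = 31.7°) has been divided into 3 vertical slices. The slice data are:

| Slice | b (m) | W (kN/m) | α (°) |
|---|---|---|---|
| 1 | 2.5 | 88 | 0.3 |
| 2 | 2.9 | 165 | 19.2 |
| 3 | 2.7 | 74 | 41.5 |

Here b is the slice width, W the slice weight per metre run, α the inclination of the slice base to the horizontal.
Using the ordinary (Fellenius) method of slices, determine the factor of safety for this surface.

Ordinary method of slices: FS = Σ[c'·Δl_i + (W_i cosα_i)·tanφ'] / Σ W_i sinα_i, with Δl_i = b_i / cosα_i.
Slice 1: Δl = 2.5/cos0.3° = 2.500 m; N'_1 = 88·cos0.3° = 88.0; c'Δl = 43.75; W sinα = 0.5
Slice 2: Δl = 2.9/cos19.2° = 3.071 m; N'_2 = 165·cos19.2° = 155.8; c'Δl = 53.74; W sinα = 54.3
Slice 3: Δl = 2.7/cos41.5° = 3.605 m; N'_3 = 74·cos41.5° = 55.4; c'Δl = 63.09; W sinα = 49.0
Σc'Δl = 160.6 kN/m; ΣN' = 299.2 kN/m; ΣW sinα = 103.8 kN/m
Resisting = 160.6 + 299.2·tan31.7° = 160.6 + 184.8 = 345.4 kN/m
FS = 345.4 / 103.8 = 3.329

FS = 3.33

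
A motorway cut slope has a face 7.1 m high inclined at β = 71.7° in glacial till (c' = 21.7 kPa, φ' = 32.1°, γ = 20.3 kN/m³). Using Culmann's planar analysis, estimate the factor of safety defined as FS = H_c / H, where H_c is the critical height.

FS = 2.11

H_c = (4c'/γ) · sinβ cosφ' / [1 − cos(β − φ')]
    = (4·21.7/20.3) · sin71.7°·cos32.1° / [1 − cos39.6°]
    = 4.276 · 0.8043 / 0.2295 = 14.99 m
FS = H_c / H = 14.99 / 7.1 = 2.111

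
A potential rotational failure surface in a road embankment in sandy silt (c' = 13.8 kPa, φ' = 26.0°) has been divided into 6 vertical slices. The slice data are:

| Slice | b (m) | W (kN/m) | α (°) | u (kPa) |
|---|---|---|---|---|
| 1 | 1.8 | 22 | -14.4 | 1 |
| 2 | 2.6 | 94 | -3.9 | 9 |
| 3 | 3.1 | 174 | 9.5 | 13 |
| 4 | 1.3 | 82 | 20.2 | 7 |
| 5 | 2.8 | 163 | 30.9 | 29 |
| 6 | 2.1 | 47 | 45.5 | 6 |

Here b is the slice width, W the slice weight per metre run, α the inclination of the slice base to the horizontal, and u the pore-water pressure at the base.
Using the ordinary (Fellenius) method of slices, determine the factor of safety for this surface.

FS = 2.34

Ordinary method of slices: FS = Σ[c'·Δl_i + (W_i cosα_i − u_i·Δl_i)·tanφ'] / Σ W_i sinα_i, with Δl_i = b_i / cosα_i.
Slice 1: Δl = 1.8/cos(-14.4°) = 1.858 m; N'_1 = 22·cos(-14.4°) − 1·1.858 = 19.5; c'Δl = 25.65; W sinα = -5.5
Slice 2: Δl = 2.6/cos(-3.9°) = 2.606 m; N'_2 = 94·cos(-3.9°) − 9·2.606 = 70.3; c'Δl = 35.96; W sinα = -6.4
Slice 3: Δl = 3.1/cos9.5° = 3.143 m; N'_3 = 174·cos9.5° − 13·3.143 = 130.8; c'Δl = 43.37; W sinα = 28.7
Slice 4: Δl = 1.3/cos20.2° = 1.385 m; N'_4 = 82·cos20.2° − 7·1.385 = 67.3; c'Δl = 19.12; W sinα = 28.3
Slice 5: Δl = 2.8/cos30.9° = 3.263 m; N'_5 = 163·cos30.9° − 29·3.263 = 45.2; c'Δl = 45.03; W sinα = 83.7
Slice 6: Δl = 2.1/cos45.5° = 2.996 m; N'_6 = 47·cos45.5° − 6·2.996 = 15.0; c'Δl = 41.35; W sinα = 33.5
Σc'Δl = 210.5 kN/m; ΣN' = 348.0 kN/m; ΣW sinα = 162.4 kN/m
Resisting = 210.5 + 348.0·tan26.0° = 210.5 + 169.7 = 380.2 kN/m
FS = 380.2 / 162.4 = 2.341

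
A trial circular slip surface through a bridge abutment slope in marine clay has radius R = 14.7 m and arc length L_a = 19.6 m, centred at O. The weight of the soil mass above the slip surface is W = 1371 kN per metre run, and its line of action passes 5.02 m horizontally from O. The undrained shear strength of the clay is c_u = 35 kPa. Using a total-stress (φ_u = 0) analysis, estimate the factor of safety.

Taking moments about the centre O, the resisting moment is provided by the undrained shear strength acting along the arc:
M_R = c_u·L_a·R = 35·19.60·14.7 = 10084.2 kN·m/m
M_D = W·d = 1371·5.02 = 6882.4 kN·m/m
FS = M_R / M_D = 10084.2 / 6882.4 = 1.465

FS = 1.47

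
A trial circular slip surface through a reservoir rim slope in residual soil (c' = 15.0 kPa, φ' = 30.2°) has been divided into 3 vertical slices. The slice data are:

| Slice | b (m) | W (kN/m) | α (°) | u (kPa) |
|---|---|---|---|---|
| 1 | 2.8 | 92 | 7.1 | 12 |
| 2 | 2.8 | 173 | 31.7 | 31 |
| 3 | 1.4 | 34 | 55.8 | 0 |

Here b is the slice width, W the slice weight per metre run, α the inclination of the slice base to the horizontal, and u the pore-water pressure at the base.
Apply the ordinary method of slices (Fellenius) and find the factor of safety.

Ordinary method of slices: FS = Σ[c'·Δl_i + (W_i cosα_i − u_i·Δl_i)·tanφ'] / Σ W_i sinα_i, with Δl_i = b_i / cosα_i.
Slice 1: Δl = 2.8/cos7.1° = 2.822 m; N'_1 = 92·cos7.1° − 12·2.822 = 57.4; c'Δl = 42.32; W sinα = 11.4
Slice 2: Δl = 2.8/cos31.7° = 3.291 m; N'_2 = 173·cos31.7° − 31·3.291 = 45.2; c'Δl = 49.36; W sinα = 90.9
Slice 3: Δl = 1.4/cos55.8° = 2.491 m; N'_3 = 34·cos55.8° − 0·2.491 = 19.1; c'Δl = 37.36; W sinα = 28.1
Σc'Δl = 129.1 kN/m; ΣN' = 121.7 kN/m; ΣW sinα = 130.4 kN/m
Resisting = 129.1 + 121.7·tan30.2° = 129.1 + 70.8 = 199.9 kN/m
FS = 199.9 / 130.4 = 1.533

FS = 1.53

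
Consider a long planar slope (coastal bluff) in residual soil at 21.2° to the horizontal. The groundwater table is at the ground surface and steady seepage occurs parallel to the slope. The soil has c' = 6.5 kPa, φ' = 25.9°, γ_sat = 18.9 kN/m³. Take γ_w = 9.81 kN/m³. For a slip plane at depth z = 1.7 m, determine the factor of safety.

With seepage parallel to the slope and the water table at the surface, the effective normal stress on the slip plane uses the buoyant unit weight γ' = γ_sat − γ_w while the driving shear stress uses γ_sat:
FS = [c' + γ' z cos²β tanφ'] / [γ_sat z sinβ cosβ]
γ' = 18.9 − 9.81 = 9.09 kN/m³
Numerator = 6.5 + 9.09·1.7·cos²21.2°·tan25.9° = 6.5 + 9.09·1.7·0.8692·0.4856 = 13.022 kPa
Denominator = 18.9·1.7·sin21.2°·cos21.2° = 18.9·1.7·0.3616·0.9323 = 10.833 kPa
FS = 13.022 / 10.833 = 1.202

FS = 1.20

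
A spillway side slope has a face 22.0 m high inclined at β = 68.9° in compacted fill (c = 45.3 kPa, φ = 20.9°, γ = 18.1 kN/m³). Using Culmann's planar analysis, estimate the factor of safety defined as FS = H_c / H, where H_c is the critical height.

H_c = (4c/γ) · sinβ cosφ / [1 − cos(β − φ)]
    = (4·45.3/18.1) · sin68.9°·cos20.9° / [1 − cos48.0°]
    = 10.011 · 0.8716 / 0.3309 = 26.37 m
FS = H_c / H = 26.37 / 22.0 = 1.199

FS = 1.20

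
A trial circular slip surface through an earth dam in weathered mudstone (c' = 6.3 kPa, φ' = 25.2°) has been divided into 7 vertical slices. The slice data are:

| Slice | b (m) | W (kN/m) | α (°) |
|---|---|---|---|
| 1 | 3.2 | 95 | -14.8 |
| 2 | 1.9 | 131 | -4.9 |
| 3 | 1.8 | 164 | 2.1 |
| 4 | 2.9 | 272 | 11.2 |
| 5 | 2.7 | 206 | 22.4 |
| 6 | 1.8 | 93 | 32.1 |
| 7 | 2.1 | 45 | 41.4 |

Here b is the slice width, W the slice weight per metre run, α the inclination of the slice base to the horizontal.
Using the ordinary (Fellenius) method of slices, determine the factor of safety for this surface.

FS = 3.10

Ordinary method of slices: FS = Σ[c'·Δl_i + (W_i cosα_i)·tanφ'] / Σ W_i sinα_i, with Δl_i = b_i / cosα_i.
Slice 1: Δl = 3.2/cos(-14.8°) = 3.310 m; N'_1 = 95·cos(-14.8°) = 91.8; c'Δl = 20.85; W sinα = -24.3
Slice 2: Δl = 1.9/cos(-4.9°) = 1.907 m; N'_2 = 131·cos(-4.9°) = 130.5; c'Δl = 12.01; W sinα = -11.2
Slice 3: Δl = 1.8/cos2.1° = 1.801 m; N'_3 = 164·cos2.1° = 163.9; c'Δl = 11.35; W sinα = 6.0
Slice 4: Δl = 2.9/cos11.2° = 2.956 m; N'_4 = 272·cos11.2° = 266.8; c'Δl = 18.62; W sinα = 52.8
Slice 5: Δl = 2.7/cos22.4° = 2.920 m; N'_5 = 206·cos22.4° = 190.5; c'Δl = 18.40; W sinα = 78.5
Slice 6: Δl = 1.8/cos32.1° = 2.125 m; N'_6 = 93·cos32.1° = 78.8; c'Δl = 13.39; W sinα = 49.4
Slice 7: Δl = 2.1/cos41.4° = 2.800 m; N'_7 = 45·cos41.4° = 33.8; c'Δl = 17.64; W sinα = 29.8
Σc'Δl = 112.3 kN/m; ΣN' = 956.1 kN/m; ΣW sinα = 181.1 kN/m
Resisting = 112.3 + 956.1·tan25.2° = 112.3 + 449.9 = 562.2 kN/m
FS = 562.2 / 181.1 = 3.105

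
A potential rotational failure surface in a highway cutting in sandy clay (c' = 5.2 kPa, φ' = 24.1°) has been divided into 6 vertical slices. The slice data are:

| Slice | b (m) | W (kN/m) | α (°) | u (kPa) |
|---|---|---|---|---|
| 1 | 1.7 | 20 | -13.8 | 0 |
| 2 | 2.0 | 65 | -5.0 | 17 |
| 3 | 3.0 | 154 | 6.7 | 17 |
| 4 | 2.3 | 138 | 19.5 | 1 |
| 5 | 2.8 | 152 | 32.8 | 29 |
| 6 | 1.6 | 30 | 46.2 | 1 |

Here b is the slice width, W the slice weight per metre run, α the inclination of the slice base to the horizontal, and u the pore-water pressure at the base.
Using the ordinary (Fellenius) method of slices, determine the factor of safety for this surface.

Ordinary method of slices: FS = Σ[c'·Δl_i + (W_i cosα_i − u_i·Δl_i)·tanφ'] / Σ W_i sinα_i, with Δl_i = b_i / cosα_i.
Slice 1: Δl = 1.7/cos(-13.8°) = 1.751 m; N'_1 = 20·cos(-13.8°) − 0·1.751 = 19.4; c'Δl = 9.10; W sinα = -4.8
Slice 2: Δl = 2.0/cos(-5.0°) = 2.008 m; N'_2 = 65·cos(-5.0°) − 17·2.008 = 30.6; c'Δl = 10.44; W sinα = -5.7
Slice 3: Δl = 3.0/cos6.7° = 3.021 m; N'_3 = 154·cos6.7° − 17·3.021 = 101.6; c'Δl = 15.71; W sinα = 18.0
Slice 4: Δl = 2.3/cos19.5° = 2.440 m; N'_4 = 138·cos19.5° − 1·2.440 = 127.6; c'Δl = 12.69; W sinα = 46.1
Slice 5: Δl = 2.8/cos32.8° = 3.331 m; N'_5 = 152·cos32.8° − 29·3.331 = 31.2; c'Δl = 17.32; W sinα = 82.3
Slice 6: Δl = 1.6/cos46.2° = 2.312 m; N'_6 = 30·cos46.2° − 1·2.312 = 18.5; c'Δl = 12.02; W sinα = 21.7
Σc'Δl = 77.3 kN/m; ΣN' = 328.9 kN/m; ΣW sinα = 157.6 kN/m
Resisting = 77.3 + 328.9·tan24.1° = 77.3 + 147.1 = 224.4 kN/m
FS = 224.4 / 157.6 = 1.424

FS = 1.42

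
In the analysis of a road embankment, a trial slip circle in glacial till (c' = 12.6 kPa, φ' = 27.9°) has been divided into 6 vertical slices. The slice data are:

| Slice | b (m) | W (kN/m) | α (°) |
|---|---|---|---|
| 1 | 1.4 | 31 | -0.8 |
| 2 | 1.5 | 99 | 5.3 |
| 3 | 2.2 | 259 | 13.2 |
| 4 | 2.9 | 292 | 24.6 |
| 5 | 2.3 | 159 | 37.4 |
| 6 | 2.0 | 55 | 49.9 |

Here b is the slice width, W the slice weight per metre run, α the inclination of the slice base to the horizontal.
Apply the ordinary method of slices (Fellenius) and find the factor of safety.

Ordinary method of slices: FS = Σ[c'·Δl_i + (W_i cosα_i)·tanφ'] / Σ W_i sinα_i, with Δl_i = b_i / cosα_i.
Slice 1: Δl = 1.4/cos(-0.8°) = 1.400 m; N'_1 = 31·cos(-0.8°) = 31.0; c'Δl = 17.64; W sinα = -0.4
Slice 2: Δl = 1.5/cos5.3° = 1.506 m; N'_2 = 99·cos5.3° = 98.6; c'Δl = 18.98; W sinα = 9.1
Slice 3: Δl = 2.2/cos13.2° = 2.260 m; N'_3 = 259·cos13.2° = 252.2; c'Δl = 28.47; W sinα = 59.1
Slice 4: Δl = 2.9/cos24.6° = 3.189 m; N'_4 = 292·cos24.6° = 265.5; c'Δl = 40.19; W sinα = 121.6
Slice 5: Δl = 2.3/cos37.4° = 2.895 m; N'_5 = 159·cos37.4° = 126.3; c'Δl = 36.48; W sinα = 96.6
Slice 6: Δl = 2.0/cos49.9° = 3.105 m; N'_6 = 55·cos49.9° = 35.4; c'Δl = 39.12; W sinα = 42.1
Σc'Δl = 180.9 kN/m; ΣN' = 809.0 kN/m; ΣW sinα = 328.1 kN/m
Resisting = 180.9 + 809.0·tan27.9° = 180.9 + 428.3 = 609.2 kN/m
FS = 609.2 / 328.1 = 1.857

FS = 1.86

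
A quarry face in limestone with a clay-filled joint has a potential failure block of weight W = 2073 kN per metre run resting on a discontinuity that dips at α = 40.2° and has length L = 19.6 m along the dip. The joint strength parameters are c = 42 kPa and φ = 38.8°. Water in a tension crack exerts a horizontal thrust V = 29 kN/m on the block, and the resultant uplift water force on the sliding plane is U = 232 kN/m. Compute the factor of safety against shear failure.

FS = 1.39

Resolving the block weight along and normal to the plane and applying the Mohr–Coulomb strength on the joint:
N' = W cosα − U − V sinα = 2073·cos40.2° − 232 − 29·sin40.2° = 1332.6 kN/m
Driving force T = W sinα + V cosα = 2073·sin40.2° + 29·cos40.2° = 1360.2 kN/m
Resisting force R = c·L + N'·tanφ = 42·19.6 + 1332.6·tan38.8° = 823.2 + 1071.5 = 1894.7 kN/m
FS = R / T = 1894.7 / 1360.2 = 1.393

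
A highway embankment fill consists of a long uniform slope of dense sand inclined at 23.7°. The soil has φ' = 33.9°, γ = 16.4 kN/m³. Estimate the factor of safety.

For a dry cohesionless infinite slope the factor of safety is FS = tanφ' / tanβ.
FS = tan33.9° / tan23.7° = 0.6720 / 0.4390 = 1.531

FS = 1.53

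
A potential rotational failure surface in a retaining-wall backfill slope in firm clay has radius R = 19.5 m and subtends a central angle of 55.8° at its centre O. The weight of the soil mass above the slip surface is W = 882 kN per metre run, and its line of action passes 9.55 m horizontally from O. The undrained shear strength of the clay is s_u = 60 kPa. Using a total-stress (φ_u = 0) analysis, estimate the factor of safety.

FS = 2.64

Taking moments about the centre O, the resisting moment is provided by the undrained shear strength acting along the arc:
Arc length L_a = R·θ = 19.5·(55.8°·π/180) = 19.5·0.9739 = 18.99 m
M_R = s_u·L_a·R = 60·18.99·19.5 = 22219.4 kN·m/m
M_D = W·d = 882·9.55 = 8423.1 kN·m/m
FS = M_R / M_D = 22219.4 / 8423.1 = 2.638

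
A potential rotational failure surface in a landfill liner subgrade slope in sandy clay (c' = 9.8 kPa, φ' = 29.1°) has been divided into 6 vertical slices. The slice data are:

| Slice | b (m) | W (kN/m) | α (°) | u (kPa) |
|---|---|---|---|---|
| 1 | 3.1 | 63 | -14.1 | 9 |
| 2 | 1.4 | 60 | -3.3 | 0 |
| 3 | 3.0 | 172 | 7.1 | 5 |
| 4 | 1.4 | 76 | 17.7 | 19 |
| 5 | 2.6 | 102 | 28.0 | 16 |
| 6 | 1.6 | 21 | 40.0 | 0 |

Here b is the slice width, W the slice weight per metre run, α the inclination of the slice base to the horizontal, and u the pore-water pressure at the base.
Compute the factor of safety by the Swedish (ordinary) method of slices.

Ordinary method of slices: FS = Σ[c'·Δl_i + (W_i cosα_i − u_i·Δl_i)·tanφ'] / Σ W_i sinα_i, with Δl_i = b_i / cosα_i.
Slice 1: Δl = 3.1/cos(-14.1°) = 3.196 m; N'_1 = 63·cos(-14.1°) − 9·3.196 = 32.3; c'Δl = 31.32; W sinα = -15.3
Slice 2: Δl = 1.4/cos(-3.3°) = 1.402 m; N'_2 = 60·cos(-3.3°) − 0·1.402 = 59.9; c'Δl = 13.74; W sinα = -3.5
Slice 3: Δl = 3.0/cos7.1° = 3.023 m; N'_3 = 172·cos7.1° − 5·3.023 = 155.6; c'Δl = 29.63; W sinα = 21.3
Slice 4: Δl = 1.4/cos17.7° = 1.470 m; N'_4 = 76·cos17.7° − 19·1.470 = 44.5; c'Δl = 14.40; W sinα = 23.1
Slice 5: Δl = 2.6/cos28.0° = 2.945 m; N'_5 = 102·cos28.0° − 16·2.945 = 42.9; c'Δl = 28.86; W sinα = 47.9
Slice 6: Δl = 1.6/cos40.0° = 2.089 m; N'_6 = 21·cos40.0° − 0·2.089 = 16.1; c'Δl = 20.47; W sinα = 13.5
Σc'Δl = 138.4 kN/m; ΣN' = 351.3 kN/m; ΣW sinα = 86.9 kN/m
Resisting = 138.4 + 351.3·tan29.1° = 138.4 + 195.5 = 334.0 kN/m
FS = 334.0 / 86.9 = 3.841

FS = 3.84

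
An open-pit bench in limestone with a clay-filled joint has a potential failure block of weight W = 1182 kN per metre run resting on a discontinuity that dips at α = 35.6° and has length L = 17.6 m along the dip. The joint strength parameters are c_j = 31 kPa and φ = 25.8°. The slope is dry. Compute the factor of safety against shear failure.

FS = 1.47

Resolving the block weight along and normal to the plane and applying the Mohr–Coulomb strength on the joint:
N' = W cosα = 1182·cos35.6° = 961.1 kN/m
Driving force T = W sinα = 1182·sin35.6° = 688.1 kN/m
Resisting force R = c_j·L + N'·tanφ = 31·17.6 + 961.1·tan25.8° = 545.6 + 464.6 = 1010.2 kN/m
FS = R / T = 1010.2 / 688.1 = 1.468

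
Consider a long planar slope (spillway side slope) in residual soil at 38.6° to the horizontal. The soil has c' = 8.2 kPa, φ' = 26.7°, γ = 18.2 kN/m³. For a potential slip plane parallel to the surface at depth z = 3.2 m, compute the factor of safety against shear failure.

FS = 0.92

For an infinite slope with a slip plane parallel to the surface (no pore pressure): FS = [c' + γz cos²β tanφ'] / [γz sinβ cosβ].
γz = 18.2·3.2 = 58.24 kN/m²
Numerator = 8.2 + 58.24·cos²38.6°·tan26.7° = 8.2 + 58.24·0.6108·0.5029 = 26.091 kPa
Denominator = 58.24·sin38.6°·cos38.6° = 58.24·0.6239·0.7815 = 28.396 kPa
FS = 26.091 / 28.396 = 0.919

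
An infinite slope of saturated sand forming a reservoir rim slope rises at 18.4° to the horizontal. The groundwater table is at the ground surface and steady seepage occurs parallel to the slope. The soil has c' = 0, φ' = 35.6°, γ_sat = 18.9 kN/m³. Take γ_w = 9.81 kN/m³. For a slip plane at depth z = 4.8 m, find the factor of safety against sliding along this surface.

FS = 1.04

With seepage parallel to the slope and the water table at the surface, the effective normal stress on the slip plane uses the buoyant unit weight γ' = γ_sat − γ_w while the driving shear stress uses γ_sat:
FS = [c' + γ' z cos²β tanφ'] / [γ_sat z sinβ cosβ]
(For c' = 0 this reduces to FS = (γ'/γ_sat)·tanφ'/tanβ.)
γ' = 18.9 − 9.81 = 9.09 kN/m³
Numerator = 0.0 + 9.09·4.8·cos²18.4°·tan35.6° = 0.0 + 9.09·4.8·0.9004·0.7159 = 28.125 kPa
Denominator = 18.9·4.8·sin18.4°·cos18.4° = 18.9·4.8·0.3156·0.9489 = 27.172 kPa
FS = 28.125 / 27.172 = 1.035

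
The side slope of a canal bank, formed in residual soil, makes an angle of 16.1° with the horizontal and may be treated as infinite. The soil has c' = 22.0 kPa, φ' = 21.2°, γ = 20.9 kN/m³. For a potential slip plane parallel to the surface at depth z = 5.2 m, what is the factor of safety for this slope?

For an infinite slope with a slip plane parallel to the surface (no pore pressure): FS = [c' + γz cos²β tanφ'] / [γz sinβ cosβ].
γz = 20.9·5.2 = 108.68 kN/m²
Numerator = 22.0 + 108.68·cos²16.1°·tan21.2° = 22.0 + 108.68·0.9231·0.3879 = 60.912 kPa
Denominator = 108.68·sin16.1°·cos16.1° = 108.68·0.2773·0.9608 = 28.956 kPa
FS = 60.912 / 28.956 = 2.104

FS = 2.10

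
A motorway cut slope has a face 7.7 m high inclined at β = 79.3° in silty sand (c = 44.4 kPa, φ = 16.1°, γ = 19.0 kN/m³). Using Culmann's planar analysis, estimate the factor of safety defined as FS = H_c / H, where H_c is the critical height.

FS = 2.09

H_c = (4c/γ) · sinβ cosφ / [1 − cos(β − φ)]
    = (4·44.4/19.0) · sin79.3°·cos16.1° / [1 − cos63.2°]
    = 9.347 · 0.9441 / 0.5491 = 16.07 m
FS = H_c / H = 16.07 / 7.7 = 2.087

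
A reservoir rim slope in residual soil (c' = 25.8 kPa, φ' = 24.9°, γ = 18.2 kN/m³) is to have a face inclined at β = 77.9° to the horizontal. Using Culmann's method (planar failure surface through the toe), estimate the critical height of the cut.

H_c = 12.63 m

Culmann's analysis gives the critical failure plane at α_cr = (β + φ')/2 = (77.9 + 24.9)/2 = 51.4°, and the critical height
H_c = (4c'/γ) · sinβ cosφ' / [1 − cos(β − φ')]
    = (4·25.8/18.2) · sin77.9°·cos24.9° / [1 − cos(53.0°)]
    = 5.670 · 0.9778·0.9070 / [1 − 0.6018]
    = 5.670 · 0.8869 / 0.3982
    = 12.63 m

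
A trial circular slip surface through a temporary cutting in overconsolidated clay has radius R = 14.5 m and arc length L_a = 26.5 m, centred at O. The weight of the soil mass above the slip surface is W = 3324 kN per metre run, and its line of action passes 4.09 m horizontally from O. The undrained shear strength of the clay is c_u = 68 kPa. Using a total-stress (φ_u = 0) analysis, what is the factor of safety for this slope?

Taking moments about the centre O, the resisting moment is provided by the undrained shear strength acting along the arc:
M_R = c_u·L_a·R = 68·26.50·14.5 = 26129.0 kN·m/m
M_D = W·d = 3324·4.09 = 13595.2 kN·m/m
FS = M_R / M_D = 26129.0 / 13595.2 = 1.922

FS = 1.92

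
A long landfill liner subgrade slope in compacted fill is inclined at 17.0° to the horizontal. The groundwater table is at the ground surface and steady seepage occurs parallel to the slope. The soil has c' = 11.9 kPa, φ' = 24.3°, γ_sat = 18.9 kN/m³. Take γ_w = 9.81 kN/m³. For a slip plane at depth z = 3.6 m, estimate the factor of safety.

FS = 1.34

With seepage parallel to the slope and the water table at the surface, the effective normal stress on the slip plane uses the buoyant unit weight γ' = γ_sat − γ_w while the driving shear stress uses γ_sat:
FS = [c' + γ' z cos²β tanφ'] / [γ_sat z sinβ cosβ]
γ' = 18.9 − 9.81 = 9.09 kN/m³
Numerator = 11.9 + 9.09·3.6·cos²17.0°·tan24.3° = 11.9 + 9.09·3.6·0.9145·0.4515 = 25.412 kPa
Denominator = 18.9·3.6·sin17.0°·cos17.0° = 18.9·3.6·0.2924·0.9563 = 19.024 kPa
FS = 25.412 / 19.024 = 1.336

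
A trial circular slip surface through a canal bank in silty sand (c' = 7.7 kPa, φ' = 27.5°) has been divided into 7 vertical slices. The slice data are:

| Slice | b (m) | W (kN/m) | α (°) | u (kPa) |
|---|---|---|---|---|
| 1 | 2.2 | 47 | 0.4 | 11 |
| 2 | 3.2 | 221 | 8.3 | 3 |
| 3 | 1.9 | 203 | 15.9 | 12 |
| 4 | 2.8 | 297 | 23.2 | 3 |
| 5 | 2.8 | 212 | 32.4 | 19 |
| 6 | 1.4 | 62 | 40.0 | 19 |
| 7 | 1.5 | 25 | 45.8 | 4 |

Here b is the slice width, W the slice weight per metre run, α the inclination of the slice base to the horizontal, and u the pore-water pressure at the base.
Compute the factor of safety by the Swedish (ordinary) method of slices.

FS = 1.48

Ordinary method of slices: FS = Σ[c'·Δl_i + (W_i cosα_i − u_i·Δl_i)·tanφ'] / Σ W_i sinα_i, with Δl_i = b_i / cosα_i.
Slice 1: Δl = 2.2/cos0.4° = 2.200 m; N'_1 = 47·cos0.4° − 11·2.200 = 22.8; c'Δl = 16.94; W sinα = 0.3
Slice 2: Δl = 3.2/cos8.3° = 3.234 m; N'_2 = 221·cos8.3° − 3·3.234 = 209.0; c'Δl = 24.90; W sinα = 31.9
Slice 3: Δl = 1.9/cos15.9° = 1.976 m; N'_3 = 203·cos15.9° − 12·1.976 = 171.5; c'Δl = 15.21; W sinα = 55.6
Slice 4: Δl = 2.8/cos23.2° = 3.046 m; N'_4 = 297·cos23.2° − 3·3.046 = 263.8; c'Δl = 23.46; W sinα = 117.0
Slice 5: Δl = 2.8/cos32.4° = 3.316 m; N'_5 = 212·cos32.4° − 19·3.316 = 116.0; c'Δl = 25.54; W sinα = 113.6
Slice 6: Δl = 1.4/cos40.0° = 1.828 m; N'_6 = 62·cos40.0° − 19·1.828 = 12.8; c'Δl = 14.07; W sinα = 39.9
Slice 7: Δl = 1.5/cos45.8° = 2.152 m; N'_7 = 25·cos45.8° − 4·2.152 = 8.8; c'Δl = 16.57; W sinα = 17.9
Σc'Δl = 136.7 kN/m; ΣN' = 804.7 kN/m; ΣW sinα = 376.2 kN/m
Resisting = 136.7 + 804.7·tan27.5° = 136.7 + 418.9 = 555.6 kN/m
FS = 555.6 / 376.2 = 1.477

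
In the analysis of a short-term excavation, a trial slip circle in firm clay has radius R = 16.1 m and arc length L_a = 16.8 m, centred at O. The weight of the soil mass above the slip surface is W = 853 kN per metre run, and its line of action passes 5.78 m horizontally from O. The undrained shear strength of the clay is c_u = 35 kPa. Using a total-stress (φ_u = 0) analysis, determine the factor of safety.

FS = 1.92

Taking moments about the centre O, the resisting moment is provided by the undrained shear strength acting along the arc:
M_R = c_u·L_a·R = 35·16.80·16.1 = 9466.8 kN·m/m
M_D = W·d = 853·5.78 = 4930.3 kN·m/m
FS = M_R / M_D = 9466.8 / 4930.3 = 1.920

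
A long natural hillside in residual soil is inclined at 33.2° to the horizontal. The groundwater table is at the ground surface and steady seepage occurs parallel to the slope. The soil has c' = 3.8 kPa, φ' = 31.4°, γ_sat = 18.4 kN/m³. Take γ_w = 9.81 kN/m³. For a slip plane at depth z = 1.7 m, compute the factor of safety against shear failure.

With seepage parallel to the slope and the water table at the surface, the effective normal stress on the slip plane uses the buoyant unit weight γ' = γ_sat − γ_w while the driving shear stress uses γ_sat:
FS = [c' + γ' z cos²β tanφ'] / [γ_sat z sinβ cosβ]
γ' = 18.4 − 9.81 = 8.59 kN/m³
Numerator = 3.8 + 8.59·1.7·cos²33.2°·tan31.4° = 3.8 + 8.59·1.7·0.7002·0.6104 = 10.041 kPa
Denominator = 18.4·1.7·sin33.2°·cos33.2° = 18.4·1.7·0.5476·0.8368 = 14.332 kPa
FS = 10.041 / 14.332 = 0.701

FS = 0.70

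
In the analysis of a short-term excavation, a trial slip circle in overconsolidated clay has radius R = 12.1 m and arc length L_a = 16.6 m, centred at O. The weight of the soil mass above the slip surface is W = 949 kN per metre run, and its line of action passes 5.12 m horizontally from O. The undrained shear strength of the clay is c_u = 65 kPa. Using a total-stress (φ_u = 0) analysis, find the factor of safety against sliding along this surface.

Taking moments about the centre O, the resisting moment is provided by the undrained shear strength acting along the arc:
M_R = c_u·L_a·R = 65·16.60·12.1 = 13055.9 kN·m/m
M_D = W·d = 949·5.12 = 4858.9 kN·m/m
FS = M_R / M_D = 13055.9 / 4858.9 = 2.687

FS = 2.69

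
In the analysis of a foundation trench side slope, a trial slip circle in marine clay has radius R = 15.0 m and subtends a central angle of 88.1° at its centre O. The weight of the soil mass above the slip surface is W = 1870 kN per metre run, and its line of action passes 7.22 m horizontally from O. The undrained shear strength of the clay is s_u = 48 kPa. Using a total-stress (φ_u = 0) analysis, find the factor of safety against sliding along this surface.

Taking moments about the centre O, the resisting moment is provided by the undrained shear strength acting along the arc:
Arc length L_a = R·θ = 15.0·(88.1°·π/180) = 15.0·1.5376 = 23.06 m
M_R = s_u·L_a·R = 48·23.06·15.0 = 16606.5 kN·m/m
M_D = W·d = 1870·7.22 = 13501.4 kN·m/m
FS = M_R / M_D = 16606.5 / 13501.4 = 1.230

FS = 1.23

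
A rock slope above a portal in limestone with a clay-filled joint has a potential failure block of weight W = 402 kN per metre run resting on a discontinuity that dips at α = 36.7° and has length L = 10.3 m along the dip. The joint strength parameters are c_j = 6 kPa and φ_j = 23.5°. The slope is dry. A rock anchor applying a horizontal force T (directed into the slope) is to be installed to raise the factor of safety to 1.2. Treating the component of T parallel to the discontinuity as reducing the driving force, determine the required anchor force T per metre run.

Resolving forces along and normal to the sliding plane, with the horizontal anchor force T adding T·sinα to the effective normal force and T·cosα acting up the plane against the driving force:
FS = [c_jL + (W cosα + T sinα) tanφ_j] / [W sinα − T cosα]
Without the anchor: N' = 322.3 kN/m, driving T_d = 240.2 kN/m, resisting R = 6·10.3 + 322.3·tan23.5° = 201.9 kN/m, FS = 0.84.
Setting FS = 1.2 and solving for T:
1.2·(240.2 − T cos36.7°) = 201.9 + T sin36.7°·tan23.5°
T·(sin36.7°·tan23.5° + 1.2·cos36.7°) = 1.2·240.2 − 201.9
T·(0.5976·0.4348 + 1.2·0.8018) = 288.3 − 201.9 = 86.3
T·1.2220 = 86.3
T = 70.7 kN/m

T = 71 kN/m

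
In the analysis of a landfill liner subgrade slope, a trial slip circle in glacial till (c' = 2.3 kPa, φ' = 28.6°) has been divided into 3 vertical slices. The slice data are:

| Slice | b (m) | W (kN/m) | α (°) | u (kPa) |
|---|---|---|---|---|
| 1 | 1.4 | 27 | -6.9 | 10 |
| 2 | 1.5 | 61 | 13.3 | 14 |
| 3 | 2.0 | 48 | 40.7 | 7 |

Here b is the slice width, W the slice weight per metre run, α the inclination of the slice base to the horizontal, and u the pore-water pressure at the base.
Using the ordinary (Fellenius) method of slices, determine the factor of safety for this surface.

FS = 1.19

Ordinary method of slices: FS = Σ[c'·Δl_i + (W_i cosα_i − u_i·Δl_i)·tanφ'] / Σ W_i sinα_i, with Δl_i = b_i / cosα_i.
Slice 1: Δl = 1.4/cos(-6.9°) = 1.410 m; N'_1 = 27·cos(-6.9°) − 10·1.410 = 12.7; c'Δl = 3.24; W sinα = -3.2
Slice 2: Δl = 1.5/cos13.3° = 1.541 m; N'_2 = 61·cos13.3° − 14·1.541 = 37.8; c'Δl = 3.55; W sinα = 14.0
Slice 3: Δl = 2.0/cos40.7° = 2.638 m; N'_3 = 48·cos40.7° − 7·2.638 = 17.9; c'Δl = 6.07; W sinα = 31.3
Σc'Δl = 12.9 kN/m; ΣN' = 68.4 kN/m; ΣW sinα = 42.1 kN/m
Resisting = 12.9 + 68.4·tan28.6° = 12.9 + 37.3 = 50.2 kN/m
FS = 50.2 / 42.1 = 1.192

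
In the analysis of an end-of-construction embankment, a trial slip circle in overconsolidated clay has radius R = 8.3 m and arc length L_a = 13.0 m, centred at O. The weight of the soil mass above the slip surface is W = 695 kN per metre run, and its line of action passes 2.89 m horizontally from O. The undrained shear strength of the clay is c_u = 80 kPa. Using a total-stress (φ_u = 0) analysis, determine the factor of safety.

FS = 4.30

Taking moments about the centre O, the resisting moment is provided by the undrained shear strength acting along the arc:
M_R = c_u·L_a·R = 80·13.00·8.3 = 8632.0 kN·m/m
M_D = W·d = 695·2.89 = 2008.6 kN·m/m
FS = M_R / M_D = 8632.0 / 2008.6 = 4.298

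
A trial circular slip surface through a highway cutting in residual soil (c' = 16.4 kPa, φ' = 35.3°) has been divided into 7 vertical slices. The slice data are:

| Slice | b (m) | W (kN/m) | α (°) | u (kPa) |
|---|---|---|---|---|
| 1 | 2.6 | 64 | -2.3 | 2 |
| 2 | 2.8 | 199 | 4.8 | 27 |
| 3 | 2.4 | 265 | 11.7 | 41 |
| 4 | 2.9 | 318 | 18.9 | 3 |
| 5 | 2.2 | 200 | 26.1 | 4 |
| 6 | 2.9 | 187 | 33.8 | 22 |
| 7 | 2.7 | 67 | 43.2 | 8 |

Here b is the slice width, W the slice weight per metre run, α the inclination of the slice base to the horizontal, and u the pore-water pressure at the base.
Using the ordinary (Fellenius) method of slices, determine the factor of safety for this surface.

Ordinary method of slices: FS = Σ[c'·Δl_i + (W_i cosα_i − u_i·Δl_i)·tanφ'] / Σ W_i sinα_i, with Δl_i = b_i / cosα_i.
Slice 1: Δl = 2.6/cos(-2.3°) = 2.602 m; N'_1 = 64·cos(-2.3°) − 2·2.602 = 58.7; c'Δl = 42.67; W sinα = -2.6
Slice 2: Δl = 2.8/cos4.8° = 2.810 m; N'_2 = 199·cos4.8° − 27·2.810 = 122.4; c'Δl = 46.08; W sinα = 16.7
Slice 3: Δl = 2.4/cos11.7° = 2.451 m; N'_3 = 265·cos11.7° − 41·2.451 = 159.0; c'Δl = 40.20; W sinα = 53.7
Slice 4: Δl = 2.9/cos18.9° = 3.065 m; N'_4 = 318·cos18.9° − 3·3.065 = 291.7; c'Δl = 50.27; W sinα = 103.0
Slice 5: Δl = 2.2/cos26.1° = 2.450 m; N'_5 = 200·cos26.1° − 4·2.450 = 169.8; c'Δl = 40.18; W sinα = 88.0
Slice 6: Δl = 2.9/cos33.8° = 3.490 m; N'_6 = 187·cos33.8° − 22·3.490 = 78.6; c'Δl = 57.23; W sinα = 104.0
Slice 7: Δl = 2.7/cos43.2° = 3.704 m; N'_7 = 67·cos43.2° − 8·3.704 = 19.2; c'Δl = 60.74; W sinα = 45.9
Σc'Δl = 337.4 kN/m; ΣN' = 899.5 kN/m; ΣW sinα = 408.7 kN/m
Resisting = 337.4 + 899.5·tan35.3° = 337.4 + 636.9 = 974.2 kN/m
FS = 974.2 / 408.7 = 2.384

FS = 2.38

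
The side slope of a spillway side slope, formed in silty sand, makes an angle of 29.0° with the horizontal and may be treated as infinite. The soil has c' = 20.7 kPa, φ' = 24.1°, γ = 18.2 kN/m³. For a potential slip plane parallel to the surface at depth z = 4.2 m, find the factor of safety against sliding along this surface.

FS = 1.45

For an infinite slope with a slip plane parallel to the surface (no pore pressure): FS = [c' + γz cos²β tanφ'] / [γz sinβ cosβ].
γz = 18.2·4.2 = 76.44 kN/m²
Numerator = 20.7 + 76.44·cos²29.0°·tan24.1° = 20.7 + 76.44·0.7650·0.4473 = 46.856 kPa
Denominator = 76.44·sin29.0°·cos29.0° = 76.44·0.4848·0.8746 = 32.412 kPa
FS = 46.856 / 32.412 = 1.446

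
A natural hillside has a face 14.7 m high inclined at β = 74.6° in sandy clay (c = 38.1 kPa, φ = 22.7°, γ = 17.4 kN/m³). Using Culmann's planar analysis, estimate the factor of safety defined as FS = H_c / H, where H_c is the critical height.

FS = 1.38

H_c = (4c/γ) · sinβ cosφ / [1 − cos(β − φ)]
    = (4·38.1/17.4) · sin74.6°·cos22.7° / [1 − cos51.9°]
    = 8.759 · 0.8894 / 0.3830 = 20.34 m
FS = H_c / H = 20.34 / 14.7 = 1.384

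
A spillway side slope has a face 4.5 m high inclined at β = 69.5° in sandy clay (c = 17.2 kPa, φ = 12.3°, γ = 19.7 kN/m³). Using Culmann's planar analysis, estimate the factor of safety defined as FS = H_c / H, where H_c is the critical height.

H_c = (4c/γ) · sinβ cosφ / [1 − cos(β − φ)]
    = (4·17.2/19.7) · sin69.5°·cos12.3° / [1 − cos57.2°]
    = 3.492 · 0.9152 / 0.4583 = 6.97 m
FS = H_c / H = 6.97 / 4.5 = 1.550

FS = 1.55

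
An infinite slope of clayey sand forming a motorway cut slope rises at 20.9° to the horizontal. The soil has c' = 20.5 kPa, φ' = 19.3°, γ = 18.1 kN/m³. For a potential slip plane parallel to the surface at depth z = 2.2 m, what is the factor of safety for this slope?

FS = 2.46

For an infinite slope with a slip plane parallel to the surface (no pore pressure): FS = [c' + γz cos²β tanφ'] / [γz sinβ cosβ].
γz = 18.1·2.2 = 39.82 kN/m²
Numerator = 20.5 + 39.82·cos²20.9°·tan19.3° = 20.5 + 39.82·0.8727·0.3502 = 32.670 kPa
Denominator = 39.82·sin20.9°·cos20.9° = 39.82·0.3567·0.9342 = 13.271 kPa
FS = 32.670 / 13.271 = 2.462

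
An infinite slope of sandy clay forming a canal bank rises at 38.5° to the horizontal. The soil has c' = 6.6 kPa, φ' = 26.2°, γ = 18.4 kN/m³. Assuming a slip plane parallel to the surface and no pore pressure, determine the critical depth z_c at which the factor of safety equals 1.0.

z_c = 1.93 m

Setting FS = 1.00 in FS = [c' + γz cos²β tanφ'] / [γz sinβ cosβ] and solving for z:
z = c' / [γ cosβ (FS·sinβ − cosβ·tanφ')]
  = 6.6 / [18.4·cos38.5°·(1.00·sin38.5° − cos38.5°·tan26.2°)]
  = 6.6 / [18.4·0.7826·(1.00·0.6225 − 0.7826·0.4921)]
  = 6.6 / 3.4189 = 1.930 m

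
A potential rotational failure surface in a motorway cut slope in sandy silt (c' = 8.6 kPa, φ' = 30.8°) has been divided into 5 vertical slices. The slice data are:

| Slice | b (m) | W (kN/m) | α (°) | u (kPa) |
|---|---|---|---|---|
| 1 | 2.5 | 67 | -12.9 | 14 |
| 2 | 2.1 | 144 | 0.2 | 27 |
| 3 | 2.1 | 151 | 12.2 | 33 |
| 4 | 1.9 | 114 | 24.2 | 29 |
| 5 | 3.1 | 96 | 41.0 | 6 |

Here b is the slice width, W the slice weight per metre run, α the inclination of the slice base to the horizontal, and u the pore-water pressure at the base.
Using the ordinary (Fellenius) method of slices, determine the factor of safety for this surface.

Ordinary method of slices: FS = Σ[c'·Δl_i + (W_i cosα_i − u_i·Δl_i)·tanφ'] / Σ W_i sinα_i, with Δl_i = b_i / cosα_i.
Slice 1: Δl = 2.5/cos(-12.9°) = 2.565 m; N'_1 = 67·cos(-12.9°) − 14·2.565 = 29.4; c'Δl = 22.06; W sinα = -15.0
Slice 2: Δl = 2.1/cos0.2° = 2.100 m; N'_2 = 144·cos0.2° − 27·2.100 = 87.3; c'Δl = 18.06; W sinα = 0.5
Slice 3: Δl = 2.1/cos12.2° = 2.149 m; N'_3 = 151·cos12.2° − 33·2.149 = 76.7; c'Δl = 18.48; W sinα = 31.9
Slice 4: Δl = 1.9/cos24.2° = 2.083 m; N'_4 = 114·cos24.2° − 29·2.083 = 43.6; c'Δl = 17.91; W sinα = 46.7
Slice 5: Δl = 3.1/cos41.0° = 4.108 m; N'_5 = 96·cos41.0° − 6·4.108 = 47.8; c'Δl = 35.32; W sinα = 63.0
Σc'Δl = 111.8 kN/m; ΣN' = 284.8 kN/m; ΣW sinα = 127.2 kN/m
Resisting = 111.8 + 284.8·tan30.8° = 111.8 + 169.8 = 281.6 kN/m
FS = 281.6 / 127.2 = 2.214

FS = 2.21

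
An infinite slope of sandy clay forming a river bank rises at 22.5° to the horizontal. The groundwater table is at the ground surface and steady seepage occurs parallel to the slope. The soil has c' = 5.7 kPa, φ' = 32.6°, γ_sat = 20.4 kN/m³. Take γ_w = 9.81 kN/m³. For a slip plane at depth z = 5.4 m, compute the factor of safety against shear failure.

With seepage parallel to the slope and the water table at the surface, the effective normal stress on the slip plane uses the buoyant unit weight γ' = γ_sat − γ_w while the driving shear stress uses γ_sat:
FS = [c' + γ' z cos²β tanφ'] / [γ_sat z sinβ cosβ]
γ' = 20.4 − 9.81 = 10.59 kN/m³
Numerator = 5.7 + 10.59·5.4·cos²22.5°·tan32.6° = 5.7 + 10.59·5.4·0.8536·0.6395 = 36.916 kPa
Denominator = 20.4·5.4·sin22.5°·cos22.5° = 20.4·5.4·0.3827·0.9239 = 38.947 kPa
FS = 36.916 / 38.947 = 0.948

FS = 0.95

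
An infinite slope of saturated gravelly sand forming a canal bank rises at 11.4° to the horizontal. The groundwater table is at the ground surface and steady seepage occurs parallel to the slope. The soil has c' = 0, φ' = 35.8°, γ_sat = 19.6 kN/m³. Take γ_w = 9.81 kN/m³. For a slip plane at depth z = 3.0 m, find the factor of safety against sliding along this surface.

FS = 1.79

With seepage parallel to the slope and the water table at the surface, the effective normal stress on the slip plane uses the buoyant unit weight γ' = γ_sat − γ_w while the driving shear stress uses γ_sat:
FS = [c' + γ' z cos²β tanφ'] / [γ_sat z sinβ cosβ]
(For c' = 0 this reduces to FS = (γ'/γ_sat)·tanφ'/tanβ.)
γ' = 19.6 − 9.81 = 9.79 kN/m³
Numerator = 0.0 + 9.79·3.0·cos²11.4°·tan35.8° = 0.0 + 9.79·3.0·0.9609·0.7212 = 20.355 kPa
Denominator = 19.6·3.0·sin11.4°·cos11.4° = 19.6·3.0·0.1977·0.9803 = 11.393 kPa
FS = 20.355 / 11.393 = 1.787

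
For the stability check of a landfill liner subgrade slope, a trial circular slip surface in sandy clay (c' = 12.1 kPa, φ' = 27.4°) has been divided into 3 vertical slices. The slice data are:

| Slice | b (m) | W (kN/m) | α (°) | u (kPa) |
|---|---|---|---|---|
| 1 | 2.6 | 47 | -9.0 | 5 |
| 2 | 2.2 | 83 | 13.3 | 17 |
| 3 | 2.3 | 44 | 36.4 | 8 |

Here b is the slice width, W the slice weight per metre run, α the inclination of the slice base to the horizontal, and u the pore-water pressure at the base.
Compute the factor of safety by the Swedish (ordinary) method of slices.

FS = 3.68

Ordinary method of slices: FS = Σ[c'·Δl_i + (W_i cosα_i − u_i·Δl_i)·tanφ'] / Σ W_i sinα_i, with Δl_i = b_i / cosα_i.
Slice 1: Δl = 2.6/cos(-9.0°) = 2.632 m; N'_1 = 47·cos(-9.0°) − 5·2.632 = 33.3; c'Δl = 31.85; W sinα = -7.4
Slice 2: Δl = 2.2/cos13.3° = 2.261 m; N'_2 = 83·cos13.3° − 17·2.261 = 42.3; c'Δl = 27.35; W sinα = 19.1
Slice 3: Δl = 2.3/cos36.4° = 2.858 m; N'_3 = 44·cos36.4° − 8·2.858 = 12.6; c'Δl = 34.58; W sinα = 26.1
Σc'Δl = 93.8 kN/m; ΣN' = 88.2 kN/m; ΣW sinα = 37.9 kN/m
Resisting = 93.8 + 88.2·tan27.4° = 93.8 + 45.7 = 139.5 kN/m
FS = 139.5 / 37.9 = 3.685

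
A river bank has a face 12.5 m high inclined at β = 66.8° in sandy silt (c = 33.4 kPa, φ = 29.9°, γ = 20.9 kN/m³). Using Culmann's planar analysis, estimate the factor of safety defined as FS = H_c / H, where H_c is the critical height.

H_c = (4c/γ) · sinβ cosφ / [1 − cos(β − φ)]
    = (4·33.4/20.9) · sin66.8°·cos29.9° / [1 − cos36.9°]
    = 6.392 · 0.7968 / 0.2003 = 25.43 m
FS = H_c / H = 25.43 / 12.5 = 2.034

FS = 2.03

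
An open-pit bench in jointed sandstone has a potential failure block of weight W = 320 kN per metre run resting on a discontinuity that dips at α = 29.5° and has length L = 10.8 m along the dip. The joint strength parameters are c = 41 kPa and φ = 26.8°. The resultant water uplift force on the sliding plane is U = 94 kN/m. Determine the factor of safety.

Resolving the block weight along and normal to the plane and applying the Mohr–Coulomb strength on the joint:
N' = W cosα − U = 320·cos29.5° − 94 = 184.5 kN/m
Driving force T = W sinα = 320·sin29.5° = 157.6 kN/m
Resisting force R = c·L + N'·tanφ = 41·10.8 + 184.5·tan26.8° = 442.8 + 93.2 = 536.0 kN/m
FS = R / T = 536.0 / 157.6 = 3.402

FS = 3.40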